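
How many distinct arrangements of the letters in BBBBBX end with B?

With the last slot taken by B, it remains to arrange the other 5 letters (BBBBX).
Those 5 letters have B appearing 4 times, giving (5)!/(4!) = 5.

5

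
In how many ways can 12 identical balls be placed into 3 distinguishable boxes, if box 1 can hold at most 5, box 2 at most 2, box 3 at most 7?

6

Without the upper bounds there are C(14,2) = 91 ways to split 12 among 3 boxes.
Subtract solutions that violate a single cap (substitute x_i' = x_i − (cap_i+1)): x_1 ≥ 6 gives C(8,2) = 28; x_2 ≥ 3 gives C(11,2) = 55; x_3 ≥ 8 gives C(6,2) = 15. Together 98.
Add back pairs where two caps are both exceeded: 10 + 0 + 3 = 13.
By inclusion–exclusion the count is 91 − 98 + 13 = 6.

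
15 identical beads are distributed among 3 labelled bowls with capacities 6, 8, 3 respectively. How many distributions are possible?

Ignoring the caps, the number of non-negative solutions to x_1+…+x_3 = 15 is C(17,2) = 136.
Subtract solutions that violate a single cap (substitute x_i' = x_i − (cap_i+1)): x_1 ≥ 7 gives C(10,2) = 45; x_2 ≥ 9 gives C(8,2) = 28; x_3 ≥ 4 gives C(13,2) = 78. Together 151.
Add back pairs where two caps are both exceeded: 0 + 15 + 6 = 21.
By inclusion–exclusion the count is 136 − 151 + 21 = 6.

6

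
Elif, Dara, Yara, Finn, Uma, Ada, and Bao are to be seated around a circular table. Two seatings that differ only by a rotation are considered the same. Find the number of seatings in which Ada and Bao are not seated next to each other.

480

Without the restriction there are (6)! = 720 seatings.
Those with Ada next to Bao: fuse the pair into one unit and seat 6 units around a circle — 2·(5)! = 240.
Subtracting, 720 − 240 = 480.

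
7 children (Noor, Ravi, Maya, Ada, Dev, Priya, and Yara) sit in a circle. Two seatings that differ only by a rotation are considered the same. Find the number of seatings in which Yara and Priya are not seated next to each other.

All circular seatings of 7 people number (6)! = 720.
Those with Yara next to Priya: fuse the pair into one unit and seat 6 units around a circle — 2·(5)! = 240.
Subtracting, 720 − 240 = 480.

480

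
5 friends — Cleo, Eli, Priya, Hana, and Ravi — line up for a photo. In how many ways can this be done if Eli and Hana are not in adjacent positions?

Of the 5! = 120 arrangements, those with Eli and Hana adjacent number 2 × 4! = 48 (treat the pair as a block with 2 internal orders).
So 120 − 48 = 72 arrangements keep them apart.

72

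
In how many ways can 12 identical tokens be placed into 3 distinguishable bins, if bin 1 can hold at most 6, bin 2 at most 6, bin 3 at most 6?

28

Without the upper bounds there are C(14,2) = 91 ways to split 12 among 3 bins.
Subtract solutions that violate a single cap (substitute x_i' = x_i − (cap_i+1)): x_1 ≥ 7 gives C(7,2) = 21; x_2 ≥ 7 gives C(7,2) = 21; x_3 ≥ 7 gives C(7,2) = 21. Together 63.
No two caps can be exceeded simultaneously, so the pair terms are all 0.
By inclusion–exclusion the count is 91 − 63 + 0 = 28.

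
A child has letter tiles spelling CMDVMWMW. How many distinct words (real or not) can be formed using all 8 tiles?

3360

The 8 letters of CMDVMWMW have repeats: M appearing 3 times and W appearing twice.
Dividing 8! = 40320 by 3!·2! = 12 for the repeated letters gives 3360.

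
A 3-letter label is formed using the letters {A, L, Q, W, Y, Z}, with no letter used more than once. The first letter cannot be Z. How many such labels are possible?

100

The first letter has 6−1 = 5 choices (anything except Z).
The remaining 2 letters are filled from the other 5 symbols without repetition: 5 × 4 = 20.
Total: 5 × 20 = 100.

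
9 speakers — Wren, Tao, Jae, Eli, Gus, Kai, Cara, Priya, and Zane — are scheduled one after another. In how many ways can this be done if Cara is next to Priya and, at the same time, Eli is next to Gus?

20160

Treat {Cara,Priya} as one block (2 orders) and {Eli,Gus} as another (2 orders).
That leaves 7 units to arrange: 2 × 2 × 7! = 4 × 5040 = 20160.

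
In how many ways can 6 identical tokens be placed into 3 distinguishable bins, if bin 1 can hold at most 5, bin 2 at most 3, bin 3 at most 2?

Ignoring the caps, the number of non-negative solutions to x_1+…+x_3 = 6 is C(8,2) = 28.
Subtract solutions that violate a single cap (substitute x_i' = x_i − (cap_i+1)): x_1 ≥ 6 gives C(2,2) = 1; x_2 ≥ 4 gives C(4,2) = 6; x_3 ≥ 3 gives C(5,2) = 10. Together 17.
No two caps can be exceeded simultaneously, so the pair terms are all 0.
By inclusion–exclusion the count is 28 − 17 + 0 = 11.

11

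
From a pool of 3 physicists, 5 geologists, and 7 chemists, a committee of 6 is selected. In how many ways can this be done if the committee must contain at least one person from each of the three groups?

Unrestricted: C(15,6) = 5005 ways to pick any 6 of the 15.
Subtract selections that omit an entire group: no physicists → C(12,6) = 924; no geologists → C(10,6) = 210; no chemists → C(8,6) = 28.
Add back selections omitting two groups (i.e. drawn from a single group): C(3,6) + C(5,6) + C(7,6) = 7.
By inclusion–exclusion: 5005 − 1162 + 7 = 3850.

3850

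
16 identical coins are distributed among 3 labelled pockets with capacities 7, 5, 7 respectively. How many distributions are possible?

10

By stars and bars, unrestricted non-negative solutions to x_1+…+x_3 = 16 number C(16+2,2) = 153.
Subtract solutions that violate a single cap (substitute x_i' = x_i − (cap_i+1)): x_1 ≥ 8 gives C(10,2) = 45; x_2 ≥ 6 gives C(12,2) = 66; x_3 ≥ 8 gives C(10,2) = 45. Together 156.
Add back pairs where two caps are both exceeded: 6 + 1 + 6 = 13.
By inclusion–exclusion the count is 153 − 156 + 13 = 10.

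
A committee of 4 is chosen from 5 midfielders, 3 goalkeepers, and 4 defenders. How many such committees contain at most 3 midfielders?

490

Split by how many midfielders are chosen (0 through 3).
Sum: C(5,0)·C(7,4) + C(5,1)·C(7,3) + C(5,2)·C(7,2) + C(5,3)·C(7,1) = 35 + 175 + 210 + 70 = 490.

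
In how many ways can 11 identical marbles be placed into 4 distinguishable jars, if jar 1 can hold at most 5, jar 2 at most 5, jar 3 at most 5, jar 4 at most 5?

140

Without the upper bounds there are C(14,3) = 364 ways to split 11 among 4 jars.
Subtract solutions that violate a single cap (substitute x_i' = x_i − (cap_i+1)): x_1 ≥ 6 gives C(8,3) = 56; x_2 ≥ 6 gives C(8,3) = 56; x_3 ≥ 6 gives C(8,3) = 56; x_4 ≥ 6 gives C(8,3) = 56. Together 224.
No two caps can be exceeded simultaneously, so the pair terms are all 0.
By inclusion–exclusion the count is 364 − 224 + 0 = 140.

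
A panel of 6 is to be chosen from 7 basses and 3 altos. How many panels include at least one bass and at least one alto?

203

With no constraint there are C(10,6) = 210 possible selections.
Selections missing a whole group: no basses → C(3,6) = 0; no altos → C(7,6) = 7.
Both groups omitted at once is impossible, so 210 − 7 = 203.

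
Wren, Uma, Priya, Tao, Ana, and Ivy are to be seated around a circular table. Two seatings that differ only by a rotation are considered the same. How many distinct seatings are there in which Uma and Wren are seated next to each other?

48

Glue Uma and Wren into a block (2 internal orders). Seating 5 units around a circle gives (4)! arrangements.
So 2 × (4)! = 2 × 24 = 48.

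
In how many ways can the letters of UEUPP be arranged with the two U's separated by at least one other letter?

18

There are 5!/(2!·2!) = 30 arrangements of UEUPP in total.
If the two U's are adjacent, glue them into one block, leaving 4 items to arrange: (4)!/(2!) = 12 ways.
Hence 30 − 12 = 18.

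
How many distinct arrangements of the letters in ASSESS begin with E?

5

With the first slot taken by E, it remains to arrange the other 5 letters (ASSSS).
Those 5 letters have S appearing 4 times, giving (5)!/(4!) = 5.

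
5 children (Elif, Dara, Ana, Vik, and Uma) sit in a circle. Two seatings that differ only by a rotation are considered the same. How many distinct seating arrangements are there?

Around a circle, 5 distinct people have 5!/5 = (4)! = 24 rotationally distinct seatings.

24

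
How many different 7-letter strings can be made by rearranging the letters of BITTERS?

Letter multiplicities in BITTERS: B×1, E×1, I×1, R×1, S×1, T×2.
The number of distinct arrangements is 7!/(2!) = 5040/2 = 2520.

2520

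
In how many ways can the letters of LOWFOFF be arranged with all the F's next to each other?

60

Treat the 3 copies of F as a single block. The multiset to arrange is then {FFF, L, O, O, W}, 5 items in all.
That gives (5)!/(2!) = 60 arrangements.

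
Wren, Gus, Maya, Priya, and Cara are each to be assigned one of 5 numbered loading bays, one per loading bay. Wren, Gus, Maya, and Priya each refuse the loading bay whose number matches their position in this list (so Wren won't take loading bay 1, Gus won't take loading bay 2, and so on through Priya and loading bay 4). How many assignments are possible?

53

Let Aᵢ (for 1 ≤ i ≤ 4) be the placements that put person i in their forbidden loading bay. Any j of these fix j positions, leaving (5−j)! ways to fill the rest, and there are C(4,j) ways to pick which j.
By inclusion–exclusion, the number of valid placements is Σ_{j=0}^{4} (−1)^j C(4,j)·(5−j)!.
Computing: 120 − 96 + 36 − 8 + 1 = 53.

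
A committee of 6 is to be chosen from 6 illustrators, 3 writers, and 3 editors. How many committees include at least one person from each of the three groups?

Unrestricted: C(12,6) = 924 ways to pick any 6 of the 12.
Selections missing a whole group: no illustrators → C(6,6) = 1; no writers → C(9,6) = 84; no editors → C(9,6) = 84.
Add back selections omitting two groups (i.e. drawn from a single group): C(6,6) + C(3,6) + C(3,6) = 1.
By inclusion–exclusion: 924 − 169 + 1 = 756.

756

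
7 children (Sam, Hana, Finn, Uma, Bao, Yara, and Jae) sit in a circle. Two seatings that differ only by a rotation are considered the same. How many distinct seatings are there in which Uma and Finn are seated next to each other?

Treat {Uma, Finn} as one unit (2 internal orders) and seat the resulting 6 units around the table: (5)! circular arrangements.
So 2 × (5)! = 2 × 120 = 240.

240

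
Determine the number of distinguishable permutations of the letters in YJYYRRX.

The 7 letters of YJYYRRX have repeats: R appearing twice and Y appearing 3 times.
So there are 7! / (3!·2!) = 420 distinguishable arrangements.

420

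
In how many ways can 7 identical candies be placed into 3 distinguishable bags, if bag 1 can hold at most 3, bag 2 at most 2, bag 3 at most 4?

By stars and bars, unrestricted non-negative solutions to x_1+…+x_3 = 7 number C(7+2,2) = 36.
Subtract solutions that violate a single cap (substitute x_i' = x_i − (cap_i+1)): x_1 ≥ 4 gives C(5,2) = 10; x_2 ≥ 3 gives C(6,2) = 15; x_3 ≥ 5 gives C(4,2) = 6. Together 31.
Add back pairs where two caps are both exceeded: 1 + 0 + 0 = 1.
By inclusion–exclusion the count is 36 − 31 + 1 = 6.

6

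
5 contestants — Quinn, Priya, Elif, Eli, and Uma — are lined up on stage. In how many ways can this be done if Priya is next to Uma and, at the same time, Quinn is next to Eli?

24

Treat {Priya,Uma} as one block (2 orders) and {Quinn,Eli} as another (2 orders).
That leaves 3 units to arrange: 2 × 2 × 3! = 4 × 6 = 24.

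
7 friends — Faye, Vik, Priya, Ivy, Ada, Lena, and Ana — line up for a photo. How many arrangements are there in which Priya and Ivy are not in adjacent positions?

3600

Of the 7! = 5040 arrangements, those with Priya and Ivy adjacent number 2 × 6! = 1440 (treat the pair as a block with 2 internal orders).
So 5040 − 1440 = 3600 arrangements keep them apart.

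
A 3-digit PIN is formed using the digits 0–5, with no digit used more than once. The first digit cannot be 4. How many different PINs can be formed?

100

The first digit has 6−1 = 5 choices (anything except 4).
The remaining 2 digits are filled from the other 5 symbols without repetition: 5 × 4 = 20.
Total: 5 × 20 = 100.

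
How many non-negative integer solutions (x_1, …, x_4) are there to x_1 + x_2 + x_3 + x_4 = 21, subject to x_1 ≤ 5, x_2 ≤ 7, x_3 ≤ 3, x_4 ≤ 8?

10

By stars and bars, unrestricted non-negative solutions to x_1+…+x_4 = 21 number C(21+3,3) = 2024.
Subtract solutions that violate a single cap (substitute x_i' = x_i − (cap_i+1)): x_1 ≥ 6 gives C(18,3) = 816; x_2 ≥ 8 gives C(16,3) = 560; x_3 ≥ 4 gives C(20,3) = 1140; x_4 ≥ 9 gives C(15,3) = 455. Together 2971.
Add back pairs where two caps are both exceeded: 120 + 364 + 84 + 220 + 35 + 165 = 988.
Subtract triples: 20 + 0 + 10 + 1 = 31.
By inclusion–exclusion the count is 2024 − 2971 + 988 − 31 = 10.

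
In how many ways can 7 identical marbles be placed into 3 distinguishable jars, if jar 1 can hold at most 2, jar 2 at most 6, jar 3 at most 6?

Ignoring the caps, the number of non-negative solutions to x_1+…+x_3 = 7 is C(9,2) = 36.
Subtract solutions that violate a single cap (substitute x_i' = x_i − (cap_i+1)): x_1 ≥ 3 gives C(6,2) = 15; x_2 ≥ 7 gives C(2,2) = 1; x_3 ≥ 7 gives C(2,2) = 1. Together 17.
No two caps can be exceeded simultaneously, so the pair terms are all 0.
By inclusion–exclusion the count is 36 − 17 + 0 = 19.

19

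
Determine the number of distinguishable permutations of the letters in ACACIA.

Letter multiplicities in ACACIA: A×3, C×2, I×1.
The number of distinct arrangements is 6!/(3!·2!) = 720/12 = 60.

60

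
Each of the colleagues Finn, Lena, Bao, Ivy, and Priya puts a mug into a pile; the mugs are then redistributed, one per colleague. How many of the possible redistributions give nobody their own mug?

44

Count assignments avoiding every fixed point. For any j of the 5 colleagues fixed to their own mug, the other 5−j can be arranged in (5−j)! ways.
By inclusion–exclusion this is Σ_{j=0}^{5} (−1)^j C(5,j)·(5−j)!.
Computing: 120 − 120 + 60 − 20 + 5 − 1 = 44.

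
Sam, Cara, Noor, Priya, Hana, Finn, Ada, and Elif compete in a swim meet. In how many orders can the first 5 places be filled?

There are 8 choices for 1st place, 7 for 2nd, and so on down to 4 for position 5.
That gives 8 × 7 × 6 × 5 × 4 = 6720.

6720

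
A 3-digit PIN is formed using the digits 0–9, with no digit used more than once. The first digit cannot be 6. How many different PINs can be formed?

The first digit has 10−1 = 9 choices (anything except 6).
The remaining 2 digits are filled from the other 9 symbols without repetition: 9 × 8 = 72.
Total: 9 × 72 = 648.

648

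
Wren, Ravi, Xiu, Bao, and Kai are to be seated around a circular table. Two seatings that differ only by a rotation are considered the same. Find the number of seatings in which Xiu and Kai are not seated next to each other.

All circular seatings of 5 people number (4)! = 24.
Seatings with Xiu beside Kai: treat them as a block with 2 internal orders, giving 2 × (3)! = 12.
Subtracting, 24 − 12 = 12.

12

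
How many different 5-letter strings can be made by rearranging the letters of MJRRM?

Letter multiplicities in MJRRM: J×1, M×2, R×2.
The number of distinct arrangements is 5!/(2!·2!) = 120/4 = 30.

30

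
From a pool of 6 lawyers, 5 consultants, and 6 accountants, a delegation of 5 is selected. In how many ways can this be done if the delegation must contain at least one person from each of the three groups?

4485

Total 5-person selections from all 17: C(17,5) = 6188.
Selections missing a whole group: no lawyers → C(11,5) = 462; no consultants → C(12,5) = 792; no accountants → C(11,5) = 462.
Add back selections omitting two groups (i.e. drawn from a single group): C(6,5) + C(5,5) + C(6,5) = 13.
By inclusion–exclusion: 6188 − 1716 + 13 = 4485.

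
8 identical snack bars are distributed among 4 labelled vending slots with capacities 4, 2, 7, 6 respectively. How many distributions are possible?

85

Ignoring the caps, the number of non-negative solutions to x_1+…+x_4 = 8 is C(11,3) = 165.
Subtract solutions that violate a single cap (substitute x_i' = x_i − (cap_i+1)): x_1 ≥ 5 gives C(6,3) = 20; x_2 ≥ 3 gives C(8,3) = 56; x_3 ≥ 8 gives C(3,3) = 1; x_4 ≥ 7 gives C(4,3) = 4. Together 81.
Add back pairs where two caps are both exceeded: 1 + 0 + 0 + 0 + 0 + 0 = 1.
By inclusion–exclusion the count is 165 − 81 + 1 = 85.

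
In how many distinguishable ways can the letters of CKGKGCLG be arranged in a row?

CKGKGCLG has 8 letters with C appearing twice, G appearing 3 times, and K appearing twice.
Dividing 8! = 40320 by 3!·2!·2! = 24 for the repeated letters gives 1680.

1680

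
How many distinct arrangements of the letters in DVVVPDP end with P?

60

Fix P in the last position and arrange the remaining 6 letters.
Those 6 letters have D appearing twice and V appearing 3 times, giving (6)!/(3!·2!) = 60.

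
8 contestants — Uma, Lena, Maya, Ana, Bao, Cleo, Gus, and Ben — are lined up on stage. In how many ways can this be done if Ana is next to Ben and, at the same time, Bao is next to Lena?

2880

Treat {Ana,Ben} as one block (2 orders) and {Bao,Lena} as another (2 orders).
That leaves 6 units to arrange: 2 × 2 × 6! = 4 × 720 = 2880.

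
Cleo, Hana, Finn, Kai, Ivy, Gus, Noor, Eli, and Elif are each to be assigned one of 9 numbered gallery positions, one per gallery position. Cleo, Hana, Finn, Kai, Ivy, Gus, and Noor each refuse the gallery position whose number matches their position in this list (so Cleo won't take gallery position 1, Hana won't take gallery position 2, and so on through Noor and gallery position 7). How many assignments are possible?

Let Aᵢ (for 1 ≤ i ≤ 7) be the placements that put person i in their forbidden gallery position. Any j of these fix j positions, leaving (9−j)! ways to fill the rest, and there are C(7,j) ways to pick which j.
By inclusion–exclusion, the number of valid placements is Σ_{j=0}^{7} (−1)^j C(7,j)·(9−j)!.
Computing: 362880 − 282240 + 105840 − 25200 + 4200 − 504 + 42 − 2 = 165016.

165016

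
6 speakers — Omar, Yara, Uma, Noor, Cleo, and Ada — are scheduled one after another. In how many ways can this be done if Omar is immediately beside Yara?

Treat {Omar, Yara} as a single unit. There are 5 units to order, and the pair itself can be ordered 2 ways.
So the count is 2·(5)! = 240.

240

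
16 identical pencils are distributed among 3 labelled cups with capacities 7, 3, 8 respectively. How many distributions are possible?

Ignoring the caps, the number of non-negative solutions to x_1+…+x_3 = 16 is C(18,2) = 153.
Subtract solutions that violate a single cap (substitute x_i' = x_i − (cap_i+1)): x_1 ≥ 8 gives C(10,2) = 45; x_2 ≥ 4 gives C(14,2) = 91; x_3 ≥ 9 gives C(9,2) = 36. Together 172.
Add back pairs where two caps are both exceeded: 15 + 0 + 10 = 25.
By inclusion–exclusion the count is 153 − 172 + 25 = 6.

6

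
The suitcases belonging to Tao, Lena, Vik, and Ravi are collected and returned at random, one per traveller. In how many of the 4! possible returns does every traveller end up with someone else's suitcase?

9

This is the derangement count D_4: permutations of 4 items with no fixed point.
By inclusion–exclusion this is Σ_{j=0}^{4} (−1)^j C(4,j)·(4−j)!.
Computing: 24 − 24 + 12 − 4 + 1 = 9.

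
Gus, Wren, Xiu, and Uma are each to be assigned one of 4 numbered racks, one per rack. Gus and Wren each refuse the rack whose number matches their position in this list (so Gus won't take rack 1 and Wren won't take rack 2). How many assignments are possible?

Let Aᵢ (for i ∈ {1, 2}) be the placements that put person i in their forbidden rack. Any j of these fix j positions, leaving (4−j)! ways to fill the rest, and there are C(2,j) ways to pick which j.
By inclusion–exclusion, the number of valid placements is Σ_{j=0}^{2} (−1)^j C(2,j)·(4−j)!.
Computing: 24 − 12 + 2 = 14.

14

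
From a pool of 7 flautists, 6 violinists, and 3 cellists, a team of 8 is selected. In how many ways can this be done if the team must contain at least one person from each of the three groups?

Total 8-person selections from all 16: C(16,8) = 12870.
Subtract selections that omit an entire group: no flautists → C(9,8) = 9; no violinists → C(10,8) = 45; no cellists → C(13,8) = 1287.
Add back selections omitting two groups (i.e. drawn from a single group): C(7,8) + C(6,8) + C(3,8) = 0.
By inclusion–exclusion: 12870 − 1341 + 0 = 11529.

11529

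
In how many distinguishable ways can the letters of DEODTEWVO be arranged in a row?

DEODTEWVO has 9 letters with D appearing twice, E appearing twice, and O appearing twice.
Dividing 9! = 362880 by 2!·2!·2! = 8 for the repeated letters gives 45360.

45360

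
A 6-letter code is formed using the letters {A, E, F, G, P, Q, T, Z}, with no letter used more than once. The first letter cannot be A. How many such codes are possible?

The first letter has 8−1 = 7 choices (anything except A).
The remaining 5 letters are filled from the other 7 symbols without repetition: 7 × 6 × 5 × 4 × 3 = 2520.
Total: 7 × 2520 = 17640.

17640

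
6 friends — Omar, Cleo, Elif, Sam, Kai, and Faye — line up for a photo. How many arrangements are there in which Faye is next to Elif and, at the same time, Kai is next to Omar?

96

Treat {Faye,Elif} as one block (2 orders) and {Kai,Omar} as another (2 orders).
That leaves 4 units to arrange: 2 × 2 × 4! = 4 × 24 = 96.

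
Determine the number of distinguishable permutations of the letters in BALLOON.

The 7 letters of BALLOON have repeats: L appearing twice and O appearing twice.
So there are 7! / (2!·2!) = 1260 distinguishable arrangements.

1260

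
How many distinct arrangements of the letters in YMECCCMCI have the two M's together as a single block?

Treat the 2 copies of M as a single block. The multiset to arrange is then {MM, C, C, C, C, E, I, Y}, 8 items in all.
That gives (8)!/(4!) = 1680 arrangements.

1680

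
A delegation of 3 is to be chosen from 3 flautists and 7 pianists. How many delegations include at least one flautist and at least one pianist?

With no constraint there are C(10,3) = 120 possible selections.
Selections missing a whole group: no flautists → C(7,3) = 35; no pianists → C(3,3) = 1.
Both groups omitted at once is impossible, so 120 − 36 = 84.

84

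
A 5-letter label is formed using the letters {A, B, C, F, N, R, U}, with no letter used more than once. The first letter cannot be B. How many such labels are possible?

2160

The first letter has 7−1 = 6 choices (anything except B).
The remaining 4 letters are filled from the other 6 symbols without repetition: 6 × 5 × 4 × 3 = 360.
Total: 6 × 360 = 2160.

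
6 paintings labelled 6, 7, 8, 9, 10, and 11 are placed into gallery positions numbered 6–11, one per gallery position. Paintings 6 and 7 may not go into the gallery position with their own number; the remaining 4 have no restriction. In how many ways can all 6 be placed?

504

Let Aᵢ (for i ∈ {6, 7}) be the placements that put painting i in its forbidden gallery position. Any j of these fix j positions, leaving (6−j)! ways to fill the rest, and there are C(2,j) ways to pick which j.
By inclusion–exclusion, the number of valid placements is Σ_{j=0}^{2} (−1)^j C(2,j)·(6−j)!.
Computing: 720 − 240 + 24 = 504.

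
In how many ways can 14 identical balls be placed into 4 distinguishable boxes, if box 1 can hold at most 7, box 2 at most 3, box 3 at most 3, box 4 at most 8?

By stars and bars, unrestricted non-negative solutions to x_1+…+x_4 = 14 number C(14+3,3) = 680.
Subtract solutions that violate a single cap (substitute x_i' = x_i − (cap_i+1)): x_1 ≥ 8 gives C(9,3) = 84; x_2 ≥ 4 gives C(13,3) = 286; x_3 ≥ 4 gives C(13,3) = 286; x_4 ≥ 9 gives C(8,3) = 56. Together 712.
Add back pairs where two caps are both exceeded: 10 + 10 + 0 + 84 + 4 + 4 = 112.
By inclusion–exclusion the count is 680 − 712 + 112 = 80.

80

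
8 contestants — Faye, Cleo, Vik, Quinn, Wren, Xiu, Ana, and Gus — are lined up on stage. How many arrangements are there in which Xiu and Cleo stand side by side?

Glue Xiu and Cleo into one block (2 internal orders), leaving 7 units to arrange in a row.
So the count is 2·(7)! = 10080.

10080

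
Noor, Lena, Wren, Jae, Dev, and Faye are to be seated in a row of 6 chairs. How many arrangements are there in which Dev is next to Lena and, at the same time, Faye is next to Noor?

96

Treat {Dev,Lena} as one block (2 orders) and {Faye,Noor} as another (2 orders).
That leaves 4 units to arrange: 2 × 2 × 4! = 4 × 24 = 96.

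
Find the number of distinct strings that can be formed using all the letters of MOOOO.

5

The 5 letters of MOOOO have repeats: O appearing 4 times.
Dividing 5! = 120 by 4! = 24 for the repeated letters gives 5.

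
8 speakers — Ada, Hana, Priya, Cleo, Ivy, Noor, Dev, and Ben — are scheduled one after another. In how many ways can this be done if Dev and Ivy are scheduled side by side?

Treat {Dev, Ivy} as a single unit. There are 7 units to order, and the pair itself can be ordered 2 ways.
That gives 2 × 7! = 2 × 5040 = 10080.

10080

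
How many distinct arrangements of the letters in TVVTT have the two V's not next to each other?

There are 5!/(3!·2!) = 10 arrangements of TVVTT in total.
Arrangements with the V's together: treat VV as one letter, giving (4)!/(3!) = 4.
Subtracting, 10 − 4 = 6 arrangements keep the V's apart.

6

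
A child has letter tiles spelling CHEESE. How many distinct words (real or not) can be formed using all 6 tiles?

CHEESE has 6 letters with E appearing 3 times.
So there are 6! / (3!) = 120 distinguishable arrangements.

120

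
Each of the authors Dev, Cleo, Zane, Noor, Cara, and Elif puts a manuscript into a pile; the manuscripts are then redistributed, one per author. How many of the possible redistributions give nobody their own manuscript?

265

This is the derangement count D_6: permutations of 6 items with no fixed point.
By inclusion–exclusion this is Σ_{j=0}^{6} (−1)^j C(6,j)·(6−j)!.
Computing: 720 − 720 + 360 − 120 + 30 − 6 + 1 = 265.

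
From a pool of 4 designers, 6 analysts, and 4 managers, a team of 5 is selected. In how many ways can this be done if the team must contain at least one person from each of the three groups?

1448

With no constraint there are C(14,5) = 2002 possible selections.
Subtract selections that omit an entire group: no designers → C(10,5) = 252; no analysts → C(8,5) = 56; no managers → C(10,5) = 252.
Add back selections omitting two groups (i.e. drawn from a single group): C(4,5) + C(6,5) + C(4,5) = 6.
By inclusion–exclusion: 2002 − 560 + 6 = 1448.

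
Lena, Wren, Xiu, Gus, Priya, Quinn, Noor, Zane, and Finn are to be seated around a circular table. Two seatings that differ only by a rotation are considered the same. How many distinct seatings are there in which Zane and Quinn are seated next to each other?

Glue Zane and Quinn into a block (2 internal orders). Seating 8 units around a circle gives (7)! arrangements.
So 2 × (7)! = 2 × 5040 = 10080.

10080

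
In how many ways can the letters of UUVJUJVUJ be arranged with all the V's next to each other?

280

Treat the 2 copies of V as a single block. The multiset to arrange is then {VV, J, J, J, U, U, U, U}, 8 items in all.
That gives (8)!/(4!·3!) = 280 arrangements.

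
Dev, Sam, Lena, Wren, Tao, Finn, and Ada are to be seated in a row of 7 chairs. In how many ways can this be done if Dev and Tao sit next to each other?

1440

Place the 5 others and the Dev-Tao pair as 6 objects in a line; the pair has 2 internal arrangements.
So the count is 2·(6)! = 1440.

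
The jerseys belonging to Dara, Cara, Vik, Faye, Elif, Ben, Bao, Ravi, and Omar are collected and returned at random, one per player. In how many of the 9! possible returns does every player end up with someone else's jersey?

Count assignments avoiding every fixed point. For any j of the 9 players fixed to their old jersey, the other 9−j can be arranged in (9−j)! ways.
By inclusion–exclusion this is Σ_{j=0}^{9} (−1)^j C(9,j)·(9−j)!.
Computing: 362880 − 362880 + 181440 − 60480 + 15120 − 3024 + 504 − 72 + 9 − 1 = 133496.

133496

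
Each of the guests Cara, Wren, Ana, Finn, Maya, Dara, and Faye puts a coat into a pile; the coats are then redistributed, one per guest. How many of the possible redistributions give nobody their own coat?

Count assignments avoiding every fixed point. For any j of the 7 guests fixed to their own coat, the other 7−j can be arranged in (7−j)! ways.
By inclusion–exclusion this is Σ_{j=0}^{7} (−1)^j C(7,j)·(7−j)!.
Computing: 5040 − 5040 + 2520 − 840 + 210 − 42 + 7 − 1 = 1854.

1854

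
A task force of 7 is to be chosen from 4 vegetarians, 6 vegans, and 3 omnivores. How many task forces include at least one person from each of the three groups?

1559

Unrestricted: C(13,7) = 1716 ways to pick any 7 of the 13.
Selections missing a whole group: no vegetarians → C(9,7) = 36; no vegans → C(7,7) = 1; no omnivores → C(10,7) = 120.
Add back selections omitting two groups (i.e. drawn from a single group): C(4,7) + C(6,7) + C(3,7) = 0.
By inclusion–exclusion: 1716 − 157 + 0 = 1559.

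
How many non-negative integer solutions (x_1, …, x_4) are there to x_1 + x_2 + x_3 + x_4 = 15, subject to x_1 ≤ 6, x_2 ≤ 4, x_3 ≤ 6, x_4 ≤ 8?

Ignoring the caps, the number of non-negative solutions to x_1+…+x_4 = 15 is C(18,3) = 816.
Subtract solutions that violate a single cap (substitute x_i' = x_i − (cap_i+1)): x_1 ≥ 7 gives C(11,3) = 165; x_2 ≥ 5 gives C(13,3) = 286; x_3 ≥ 7 gives C(11,3) = 165; x_4 ≥ 9 gives C(9,3) = 84. Together 700.
Add back pairs where two caps are both exceeded: 20 + 4 + 0 + 20 + 4 + 0 = 48.
By inclusion–exclusion the count is 816 − 700 + 48 = 164.

164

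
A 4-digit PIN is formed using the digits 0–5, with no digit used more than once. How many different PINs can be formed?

Choose and order 4 of the 6 symbols: the first digit has 6 options, the next 5, then 4, 3.
That product is 6 × 5 × 4 × 3 = 360.

360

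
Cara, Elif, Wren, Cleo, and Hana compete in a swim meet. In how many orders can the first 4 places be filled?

There are 5 choices for 1st place, 4 for 2nd, and so on down to 2 for position 4.
That gives 5 × 4 × 3 × 2 = 120.

120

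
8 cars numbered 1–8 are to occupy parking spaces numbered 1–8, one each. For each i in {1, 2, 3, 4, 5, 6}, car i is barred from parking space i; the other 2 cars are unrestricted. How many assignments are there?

Let Aᵢ (for 1 ≤ i ≤ 6) be the placements that put car i in its forbidden parking space. Any j of these fix j positions, leaving (8−j)! ways to fill the rest, and there are C(6,j) ways to pick which j.
By inclusion–exclusion, the number of valid placements is Σ_{j=0}^{6} (−1)^j C(6,j)·(8−j)!.
Computing: 40320 − 30240 + 10800 − 2400 + 360 − 36 + 2 = 18806.

18806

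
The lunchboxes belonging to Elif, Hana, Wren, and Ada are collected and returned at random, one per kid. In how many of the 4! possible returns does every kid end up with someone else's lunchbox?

9

Count assignments avoiding every fixed point. For any j of the 4 kids fixed to their own lunchbox, the other 4−j can be arranged in (4−j)! ways.
By inclusion–exclusion this is Σ_{j=0}^{4} (−1)^j C(4,j)·(4−j)!.
Computing: 24 − 24 + 12 − 4 + 1 = 9.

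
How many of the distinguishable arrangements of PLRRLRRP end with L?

105

With the last slot taken by L, it remains to arrange the other 7 letters (PRRLRRP).
Those 7 letters have P appearing twice and R appearing 4 times, giving (7)!/(4!·2!) = 105.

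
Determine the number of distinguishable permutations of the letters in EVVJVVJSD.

7560

Letter multiplicities in EVVJVVJSD: D×1, E×1, J×2, S×1, V×4.
So there are 9! / (4!·2!) = 7560 distinguishable arrangements.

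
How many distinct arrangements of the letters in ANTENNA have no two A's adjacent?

300

There are 7!/(3!·2!) = 420 arrangements of ANTENNA in total.
If the two A's are adjacent, glue them into one block, leaving 6 items to arrange: (6)!/(3!) = 120 ways.
Subtracting, 420 − 120 = 300 arrangements keep the A's apart.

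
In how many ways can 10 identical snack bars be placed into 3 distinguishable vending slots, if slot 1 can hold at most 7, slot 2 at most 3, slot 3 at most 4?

Ignoring the caps, the number of non-negative solutions to x_1+…+x_3 = 10 is C(12,2) = 66.
Subtract solutions that violate a single cap (substitute x_i' = x_i − (cap_i+1)): x_1 ≥ 8 gives C(4,2) = 6; x_2 ≥ 4 gives C(8,2) = 28; x_3 ≥ 5 gives C(7,2) = 21. Together 55.
Add back pairs where two caps are both exceeded: 0 + 0 + 3 = 3.
By inclusion–exclusion the count is 66 − 55 + 3 = 14.

14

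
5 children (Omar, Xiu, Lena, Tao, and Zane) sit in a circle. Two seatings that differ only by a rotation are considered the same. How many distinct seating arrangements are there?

Seat Omar anywhere (absorbing the rotational symmetry), then permute the other 4: (4)! = 24.

24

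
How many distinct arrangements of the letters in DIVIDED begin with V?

With the first slot taken by V, it remains to arrange the other 6 letters (DIIDED).
Those 6 letters have D appearing 3 times and I appearing twice, giving (6)!/(3!·2!) = 60.

60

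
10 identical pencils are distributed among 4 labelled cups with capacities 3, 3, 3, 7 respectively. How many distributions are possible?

Without the upper bounds there are C(13,3) = 286 ways to split 10 among 4 cups.
Subtract solutions that violate a single cap (substitute x_i' = x_i − (cap_i+1)): x_1 ≥ 4 gives C(9,3) = 84; x_2 ≥ 4 gives C(9,3) = 84; x_3 ≥ 4 gives C(9,3) = 84; x_4 ≥ 8 gives C(5,3) = 10. Together 262.
Add back pairs where two caps are both exceeded: 10 + 10 + 0 + 10 + 0 + 0 = 30.
By inclusion–exclusion the count is 286 − 262 + 30 = 54.

54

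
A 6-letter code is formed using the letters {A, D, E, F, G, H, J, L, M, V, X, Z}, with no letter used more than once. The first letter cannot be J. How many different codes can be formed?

The first letter has 12−1 = 11 choices (anything except J).
The remaining 5 letters are filled from the other 11 symbols without repetition: 11 × 10 × 9 × 8 × 7 = 55440.
Total: 11 × 55440 = 609840.

609840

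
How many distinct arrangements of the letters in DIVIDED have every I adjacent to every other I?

Treat the 2 copies of I as a single block. The multiset to arrange is then {II, D, D, D, E, V}, 6 items in all.
That gives (6)!/(3!) = 120 arrangements.

120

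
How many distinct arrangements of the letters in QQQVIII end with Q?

Fix Q in the last position and arrange the remaining 6 letters.
Those 6 letters have I appearing 3 times and Q appearing twice, giving (6)!/(3!·2!) = 60.

60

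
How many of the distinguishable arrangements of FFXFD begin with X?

4

Fix X in the first position and arrange the remaining 4 letters.
Those 4 letters have F appearing 3 times, giving (4)!/(3!) = 4.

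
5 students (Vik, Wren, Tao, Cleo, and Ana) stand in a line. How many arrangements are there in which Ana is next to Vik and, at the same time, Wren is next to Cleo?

Treat {Ana,Vik} as one block (2 orders) and {Wren,Cleo} as another (2 orders).
That leaves 3 units to arrange: 2 × 2 × 3! = 4 × 6 = 24.

24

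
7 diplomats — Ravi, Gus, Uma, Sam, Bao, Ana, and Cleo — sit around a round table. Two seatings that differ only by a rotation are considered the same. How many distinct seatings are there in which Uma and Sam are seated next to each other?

Glue Uma and Sam into a block (2 internal orders). Seating 6 units around a circle gives (5)! arrangements.
So 2 × (5)! = 2 × 120 = 240.

240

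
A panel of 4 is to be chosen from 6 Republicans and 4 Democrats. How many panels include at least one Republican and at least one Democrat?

194

Unrestricted: C(10,4) = 210 ways to pick any 4 of the 10.
Subtract selections that omit an entire group: no Republicans → C(4,4) = 1; no Democrats → C(6,4) = 15.
Both groups omitted at once is impossible, so 210 − 16 = 194.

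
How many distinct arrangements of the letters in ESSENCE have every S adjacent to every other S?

Treat the 2 copies of S as a single block. The multiset to arrange is then {SS, C, E, E, E, N}, 6 items in all.
That gives (6)!/(3!) = 120 arrangements.

120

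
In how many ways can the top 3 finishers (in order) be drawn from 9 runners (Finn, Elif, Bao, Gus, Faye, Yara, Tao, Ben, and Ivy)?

This is an ordered selection of 3 from 9: P(9,3).
That gives 9 × 8 × 7 = 504.

504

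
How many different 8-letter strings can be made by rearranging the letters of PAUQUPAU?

1680

The 8 letters of PAUQUPAU have repeats: A appearing twice, P appearing twice, and U appearing 3 times.
Dividing 8! = 40320 by 3!·2!·2! = 24 for the repeated letters gives 1680.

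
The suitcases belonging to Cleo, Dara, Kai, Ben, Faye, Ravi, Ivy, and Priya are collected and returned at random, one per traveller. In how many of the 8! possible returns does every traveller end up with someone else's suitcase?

Count assignments avoiding every fixed point. For any j of the 8 travellers fixed to their own suitcase, the other 8−j can be arranged in (8−j)! ways.
By inclusion–exclusion this is Σ_{j=0}^{8} (−1)^j C(8,j)·(8−j)!.
Computing: 40320 − 40320 + 20160 − 6720 + 1680 − 336 + 56 − 8 + 1 = 14833.

14833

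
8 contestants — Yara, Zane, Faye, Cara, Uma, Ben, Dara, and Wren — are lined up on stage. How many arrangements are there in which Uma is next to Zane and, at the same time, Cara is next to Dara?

Treat {Uma,Zane} as one block (2 orders) and {Cara,Dara} as another (2 orders).
That leaves 6 units to arrange: 2 × 2 × 6! = 4 × 720 = 2880.

2880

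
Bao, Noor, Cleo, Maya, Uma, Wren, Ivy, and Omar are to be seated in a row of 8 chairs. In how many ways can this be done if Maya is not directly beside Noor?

There are 8! = 40320 arrangements in all. If Maya and Noor are adjacent, merging them into one block gives 2·(7)! = 10080 arrangements.
So 40320 − 10080 = 30240 arrangements keep them apart.

30240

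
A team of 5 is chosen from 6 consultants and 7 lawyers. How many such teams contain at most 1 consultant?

231

Split by how many consultants are chosen (0 through 1).
Sum: C(6,0)·C(7,5) + C(6,1)·C(7,4) = 21 + 210 = 231.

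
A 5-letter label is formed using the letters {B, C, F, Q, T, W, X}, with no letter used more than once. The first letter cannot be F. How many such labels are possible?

2160

The first letter has 7−1 = 6 choices (anything except F).
The remaining 4 letters are filled from the other 6 symbols without repetition: 6 × 5 × 4 × 3 = 360.
Total: 6 × 360 = 2160.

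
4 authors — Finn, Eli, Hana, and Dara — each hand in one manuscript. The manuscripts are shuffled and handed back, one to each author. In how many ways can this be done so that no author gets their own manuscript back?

9

This is the derangement count D_4: permutations of 4 items with no fixed point.
By inclusion–exclusion this is Σ_{j=0}^{4} (−1)^j C(4,j)·(4−j)!.
Computing: 24 − 24 + 12 − 4 + 1 = 9.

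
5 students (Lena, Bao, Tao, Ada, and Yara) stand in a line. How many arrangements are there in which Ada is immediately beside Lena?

48

Place the 3 others and the Ada-Lena pair as 4 objects in a line; the pair has 2 internal arrangements.
That gives 2 × 4! = 2 × 24 = 48.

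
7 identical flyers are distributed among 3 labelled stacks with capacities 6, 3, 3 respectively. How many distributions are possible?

15

Without the upper bounds there are C(9,2) = 36 ways to split 7 among 3 stacks.
Subtract solutions that violate a single cap (substitute x_i' = x_i − (cap_i+1)): x_1 ≥ 7 gives C(2,2) = 1; x_2 ≥ 4 gives C(5,2) = 10; x_3 ≥ 4 gives C(5,2) = 10. Together 21.
No two caps can be exceeded simultaneously, so the pair terms are all 0.
By inclusion–exclusion the count is 36 − 21 + 0 = 15.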